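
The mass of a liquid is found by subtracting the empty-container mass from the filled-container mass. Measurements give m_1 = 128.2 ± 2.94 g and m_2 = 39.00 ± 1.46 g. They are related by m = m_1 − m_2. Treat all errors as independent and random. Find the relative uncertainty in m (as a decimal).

0.0368

Absolute uncertainties add in quadrature for a linear combination:
  (δm_1)² = 8.64;  (δm_2)² = 2.13
δm = √(10.8) = 3.28 g
m = 89.20 g, so δm/m = 3.28/89.20 = 0.0368.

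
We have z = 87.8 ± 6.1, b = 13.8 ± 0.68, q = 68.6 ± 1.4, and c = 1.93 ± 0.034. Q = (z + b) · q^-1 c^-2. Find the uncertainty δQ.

Let u = z + b = 102. δu = √(δz² + δb²) = √(37.2 + 0.462) = 6.14, so δu/u = 0.0604.
Q is then a monomial in u, q, c:
δQ/Q = √((δu/u)² + (-1·δq/q)² + (-2·δc/c)²) = √(0.00365 + 0.000416 + 0.00124) = 0.0729
Q = 0.398, so δQ = 0.0729 × 0.398 = 0.0290.

0.0290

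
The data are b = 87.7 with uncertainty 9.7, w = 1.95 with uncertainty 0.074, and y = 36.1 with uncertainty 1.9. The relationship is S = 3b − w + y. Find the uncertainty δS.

Sums and differences: (δS)² = Σ (cᵢ δxᵢ)².
  (3·δb)² = 847;  (δw)² = 0.00548;  (δy)² = 3.61
δS = √(850) = 29.2

29.2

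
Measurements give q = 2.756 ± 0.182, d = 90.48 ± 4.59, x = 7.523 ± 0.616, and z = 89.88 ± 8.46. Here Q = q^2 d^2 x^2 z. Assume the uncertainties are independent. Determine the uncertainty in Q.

7.97e+07

Q is a product of powers, so relative uncertainties combine in quadrature:
  (2·δq/q)² = (2×0.0660)² = 0.0174;  (2·δd/d)² = (2×0.0507)² = 0.0103;  (2·δx/x)² = (2×0.0819)² = 0.0268;  (1·δz/z)² = (1×0.0941)² = 0.00886
δQ/Q = √(0.0634) = 0.252
Q = 3.163e+08, so δQ = 0.252 × 3.163e+08 = 7.97e+07.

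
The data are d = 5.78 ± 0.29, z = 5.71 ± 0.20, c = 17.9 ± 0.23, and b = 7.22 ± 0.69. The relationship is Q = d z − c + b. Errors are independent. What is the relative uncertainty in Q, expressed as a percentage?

Let p = d·z = 33.0. δp/p = √((1·δd/d)² + (1·δz/z)²) = √(0.00252 + 0.00123) = 0.0612, so δp = 2.02.
Q = p − c + b: δQ = √(δp² + δc² + δb²) = √(4.08 + 0.0529 + 0.476) = 2.15
Q = 22.3, so δQ/Q = 2.15/22.3 = 0.0962.

9.62%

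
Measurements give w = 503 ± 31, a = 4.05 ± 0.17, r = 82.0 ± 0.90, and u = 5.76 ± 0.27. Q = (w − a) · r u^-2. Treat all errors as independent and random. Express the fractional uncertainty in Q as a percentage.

11.3%

Let h = w − a = 499. δh = √(δw² + δa²) = √(961 + 0.0289) = 31.0, so δh/h = 0.0621.
Q is then a monomial in h, r, u:
δQ/Q = √((δh/h)² + (1·δr/r)² + (-2·δu/u)²) = √(0.00386 + 0.000120 + 0.00879) = 0.113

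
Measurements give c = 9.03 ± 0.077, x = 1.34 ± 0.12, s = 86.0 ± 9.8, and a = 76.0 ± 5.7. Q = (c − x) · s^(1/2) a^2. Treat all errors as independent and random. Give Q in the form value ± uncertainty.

(4.12 ± 0.665) × 10^5

Let u = c − x = 7.69. δu = √(δc² + δx²) = √(0.00593 + 0.0144) = 0.143, so δu/u = 0.0185.
Q is then a monomial in u, s, a:
δQ/Q = √((δu/u)² + (½·δs/s)² + (2·δa/a)²) = √(0.000344 + 0.00325 + 0.0225) = 0.162
Q = 4.12e+05, so δQ = 0.162 × 4.12e+05 = 66500.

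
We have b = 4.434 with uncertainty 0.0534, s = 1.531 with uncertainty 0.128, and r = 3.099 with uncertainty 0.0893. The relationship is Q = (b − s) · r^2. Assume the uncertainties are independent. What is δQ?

2.09

Let u = b − s = 2.903. δu = √(δb² + δs²) = √(0.00285 + 0.0164) = 0.139, so δu/u = 0.0478.
Q is then a monomial in u, r:
δQ/Q = √((δu/u)² + (2·δr/r)²) = √(0.00228 + 0.00332) = 0.0749
Q = 27.88, so δQ = 0.0749 × 27.88 = 2.09.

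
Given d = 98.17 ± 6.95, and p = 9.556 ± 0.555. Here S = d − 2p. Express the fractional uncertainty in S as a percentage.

8.90%

S is a linear combination, so absolute uncertainties add in quadrature:
  (δd)² = 48.3;  (2·δp)² = 1.23
δS = √(49.5) = 7.04
S = 79.06, so δS/S = 7.04/79.06 = 0.0890.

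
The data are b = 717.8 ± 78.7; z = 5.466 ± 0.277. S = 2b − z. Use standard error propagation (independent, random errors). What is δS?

For a sum/difference, combine absolute errors in quadrature:
  (2·δb)² = 24800;  (δz)² = 0.0767
δS = √(24800) = 157

157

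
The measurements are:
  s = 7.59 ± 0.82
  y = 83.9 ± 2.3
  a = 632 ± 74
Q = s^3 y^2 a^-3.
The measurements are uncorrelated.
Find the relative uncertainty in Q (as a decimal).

Products/powers → add relative errors in quadrature, weighted by exponent:
  (3·δs/s)² = (3×0.108)² = 0.105;  (2·δy/y)² = (2×0.0274)² = 0.00301;  (-3·δa/a)² = (-3×0.117)² = 0.123
δQ/Q = √(0.231) = 0.481

0.481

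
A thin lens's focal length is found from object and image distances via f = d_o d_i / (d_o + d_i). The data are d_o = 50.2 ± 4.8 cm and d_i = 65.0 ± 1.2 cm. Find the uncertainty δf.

∂f/∂d_o = (d_i/(d_o+d_i))² = 0.318;  ∂f/∂d_i = (d_o/(d_o+d_i))² = 0.190
δf = √((∂f/∂d_o · δd_o)² + (∂f/∂d_i · δd_i)²) = √(2.34 + 0.0519) = 1.55 cm

1.55 cm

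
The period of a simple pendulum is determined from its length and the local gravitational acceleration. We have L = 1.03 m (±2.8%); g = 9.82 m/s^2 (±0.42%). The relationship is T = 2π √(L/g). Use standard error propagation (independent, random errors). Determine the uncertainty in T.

Each factor contributes (exponent × relative error)² to (δT/T)²:
  (½·δL/L)² = (0.5×0.0280)² = 0.000196;  (−½·δg/g)² = (-0.5×0.00420)² = 4.41e-06
δT/T = √(0.000200) = 0.0142
T = 2.03 s, so δT = 0.0142 × 2.03 = 0.0288 s.

0.0288 s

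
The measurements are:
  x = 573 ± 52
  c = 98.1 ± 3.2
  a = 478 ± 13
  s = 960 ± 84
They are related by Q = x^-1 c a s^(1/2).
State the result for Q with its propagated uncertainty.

For a monomial Q ∝ x^-1, c, a, s^(1/2), fractional errors add in quadrature:
  (-1·δx/x)² = (-1×0.0908)² = 0.00824;  (1·δc/c)² = (1×0.0326)² = 0.00106;  (1·δa/a)² = (1×0.0272)² = 0.000740;  (½·δs/s)² = (0.5×0.0875)² = 0.00191
δQ/Q = √(0.0120) = 0.109
Q = 2540, so δQ = 0.109 × 2540 = 277.

2540 ± 277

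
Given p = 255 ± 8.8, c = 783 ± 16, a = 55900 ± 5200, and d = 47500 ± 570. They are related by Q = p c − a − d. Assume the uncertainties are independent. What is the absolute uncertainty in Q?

Let w = p·c = 2e+05. δw/w = √((1·δp/p)² + (1·δc/c)²) = √(0.00119 + 0.000418) = 0.0401, so δw = 8010.
Q = w − a − d: δQ = √(δw² + δa² + δd²) = √(6.41e+07 + 2.7e+07 + 3.25e+05) = 9560

9560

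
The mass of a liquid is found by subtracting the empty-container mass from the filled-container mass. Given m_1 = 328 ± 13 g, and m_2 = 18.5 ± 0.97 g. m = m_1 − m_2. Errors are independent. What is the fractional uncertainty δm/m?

0.0421

For a sum/difference, combine absolute errors in quadrature:
  (δm_1)² = 169;  (δm_2)² = 0.941
δm = √(170) = 13.0 g
m = 310 g, so δm/m = 13.0/310 = 0.0421.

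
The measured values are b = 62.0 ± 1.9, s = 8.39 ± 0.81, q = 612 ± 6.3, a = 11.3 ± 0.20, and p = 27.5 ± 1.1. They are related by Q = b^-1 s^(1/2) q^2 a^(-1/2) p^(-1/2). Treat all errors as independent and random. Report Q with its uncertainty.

Products/powers → add relative errors in quadrature, weighted by exponent:
  (-1·δb/b)² = (-1×0.0306)² = 0.000939;  (½·δs/s)² = (0.5×0.0965)² = 0.00233;  (2·δq/q)² = (2×0.0103)² = 0.000424;  (−½·δa/a)² = (-0.5×0.0177)² = 7.83e-05;  (−½·δp/p)² = (-0.5×0.0400)² = 0.000400
δQ/Q = √(0.00417) = 0.0646
Q = 993, so δQ = 0.0646 × 993 = 64.1.

993 ± 64.1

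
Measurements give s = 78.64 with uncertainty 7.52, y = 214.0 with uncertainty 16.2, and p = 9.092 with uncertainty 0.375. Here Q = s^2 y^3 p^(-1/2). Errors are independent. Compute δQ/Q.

0.298

Relative error in a monomial: (δQ/Q)² = Σ (nᵢ · δxᵢ/xᵢ)².
  (2·δs/s)² = (2×0.0956)² = 0.0366;  (3·δy/y)² = (3×0.0757)² = 0.0516;  (−½·δp/p)² = (-0.5×0.0412)² = 0.000425
δQ/Q = √(0.0886) = 0.298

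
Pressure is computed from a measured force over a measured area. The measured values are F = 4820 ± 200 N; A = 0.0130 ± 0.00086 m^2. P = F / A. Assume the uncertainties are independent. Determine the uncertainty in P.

Since P is a product/quotient, work with relative uncertainties:
  (1·δF/F)² = (1×0.0415)² = 0.00172;  (-1·δA/A)² = (-1×0.0662)² = 0.00438
δP/P = √(0.00610) = 0.0781
P = 3.71e+05 Pa, so δP = 0.0781 × 3.71e+05 = 29000 Pa.

29000 Pa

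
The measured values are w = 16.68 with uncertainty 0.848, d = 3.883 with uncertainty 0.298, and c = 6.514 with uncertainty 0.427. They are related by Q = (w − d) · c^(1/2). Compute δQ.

Let u = w − d = 12.80. δu = √(δw² + δd²) = √(0.719 + 0.0888) = 0.899, so δu/u = 0.0702.
Q is then a monomial in u, c:
δQ/Q = √((δu/u)² + (½·δc/c)²) = √(0.00493 + 0.00107) = 0.0775
Q = 32.66, so δQ = 0.0775 × 32.66 = 2.53.

2.53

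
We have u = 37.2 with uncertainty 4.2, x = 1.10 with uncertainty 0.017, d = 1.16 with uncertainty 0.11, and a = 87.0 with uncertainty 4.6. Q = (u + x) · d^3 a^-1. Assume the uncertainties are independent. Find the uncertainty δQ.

Let w = u + x = 38.3. δw = √(δu² + δx²) = √(17.6 + 0.000289) = 4.20, so δw/w = 0.110.
Q is then a monomial in w, d, a:
δQ/Q = √((δw/w)² + (3·δd/d)² + (-1·δa/a)²) = √(0.0120 + 0.0809 + 0.00280) = 0.309
Q = 0.687, so δQ = 0.309 × 0.687 = 0.213.

0.213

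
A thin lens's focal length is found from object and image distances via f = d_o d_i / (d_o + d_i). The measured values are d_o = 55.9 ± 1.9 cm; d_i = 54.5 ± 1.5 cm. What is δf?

∂f/∂d_o = (d_i/(d_o+d_i))² = 0.244;  ∂f/∂d_i = (d_o/(d_o+d_i))² = 0.256
δf = √((∂f/∂d_o · δd_o)² + (∂f/∂d_i · δd_i)²) = √(0.214 + 0.148) = 0.602 cm

0.602 cm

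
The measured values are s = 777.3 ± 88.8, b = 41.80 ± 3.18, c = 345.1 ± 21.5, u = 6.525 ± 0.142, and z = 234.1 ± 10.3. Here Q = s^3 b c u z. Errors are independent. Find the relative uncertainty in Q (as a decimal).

Q is a product of powers, so relative uncertainties combine in quadrature:
  (3·δs/s)² = (3×0.114)² = 0.117;  (1·δb/b)² = (1×0.0761)² = 0.00579;  (1·δc/c)² = (1×0.0623)² = 0.00388;  (1·δu/u)² = (1×0.0218)² = 0.000474;  (1·δz/z)² = (1×0.0440)² = 0.00194
δQ/Q = √(0.130) = 0.360

0.360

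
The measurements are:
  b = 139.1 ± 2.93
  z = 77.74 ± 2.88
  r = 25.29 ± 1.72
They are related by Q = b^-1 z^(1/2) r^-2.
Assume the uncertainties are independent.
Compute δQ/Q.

0.139

For a monomial Q ∝ b^-1, z^(1/2), r^-2, fractional errors add in quadrature:
  (-1·δb/b)² = (-1×0.0211)² = 0.000444;  (½·δz/z)² = (0.5×0.0370)² = 0.000343;  (-2·δr/r)² = (-2×0.0680)² = 0.0185
δQ/Q = √(0.0193) = 0.139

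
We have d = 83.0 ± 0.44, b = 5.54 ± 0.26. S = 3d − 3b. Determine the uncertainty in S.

Absolute uncertainties add in quadrature for a linear combination:
  (3·δd)² = 1.74;  (3·δb)² = 0.608
δS = √(2.35) = 1.53

1.53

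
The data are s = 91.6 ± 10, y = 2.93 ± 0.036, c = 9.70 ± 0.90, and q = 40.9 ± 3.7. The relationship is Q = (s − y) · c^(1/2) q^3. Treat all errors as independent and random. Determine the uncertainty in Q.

Let u = s − y = 88.7. δu = √(δs² + δy²) = √(100 + 0.00130) = 10.0, so δu/u = 0.113.
Q is then a monomial in u, c, q:
δQ/Q = √((δu/u)² + (½·δc/c)² + (3·δq/q)²) = √(0.0127 + 0.00215 + 0.0737) = 0.298
Q = 1.89e+07, so δQ = 0.298 × 1.89e+07 = 5.62e+06.

5.62e+06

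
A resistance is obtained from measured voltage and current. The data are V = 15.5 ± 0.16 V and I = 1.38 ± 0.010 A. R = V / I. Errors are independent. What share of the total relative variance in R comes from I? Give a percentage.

(δR/R)² = (1·δV/V)² + (-1·δI/I)²
  V term: (1×0.0103)² = 0.000107
  I term: (-1×0.00725)² = 5.25e-05
Total = 0.000159. Share from I = 5.25e-05/0.000159 = 0.330.

33.0%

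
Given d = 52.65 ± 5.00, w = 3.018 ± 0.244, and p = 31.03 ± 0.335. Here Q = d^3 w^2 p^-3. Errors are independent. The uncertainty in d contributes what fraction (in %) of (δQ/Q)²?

74.9%

(δQ/Q)² = (3·δd/d)² + (2·δw/w)² + (-3·δp/p)²
  d term: (3×0.0950)² = 0.0812
  w term: (2×0.0808)² = 0.0261
  p term: (-3×0.0108)² = 0.00105
Total = 0.108. Share from d = 0.0812/0.108 = 0.749.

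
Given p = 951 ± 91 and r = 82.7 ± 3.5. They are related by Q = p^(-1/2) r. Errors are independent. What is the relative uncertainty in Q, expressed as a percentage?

6.39%

Relative error in a monomial: (δQ/Q)² = Σ (nᵢ · δxᵢ/xᵢ)².
  (−½·δp/p)² = (-0.5×0.0957)² = 0.00229;  (1·δr/r)² = (1×0.0423)² = 0.00179
δQ/Q = √(0.00408) = 0.0639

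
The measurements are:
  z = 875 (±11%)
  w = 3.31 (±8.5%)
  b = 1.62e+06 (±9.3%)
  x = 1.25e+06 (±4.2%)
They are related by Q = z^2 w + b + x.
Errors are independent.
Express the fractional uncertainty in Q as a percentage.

11.4%

Let p = z^2·w = 2.53e+06. δp/p = √((2·δz/z)² + (1·δw/w)²) = √(0.0484 + 0.00723) = 0.236, so δp = 5.98e+05.
Q = p + b + x: δQ = √(δp² + δb² + δx²) = √(3.57e+11 + 2.27e+10 + 2.76e+09) = 6.19e+05
Q = 5.4e+06, so δQ/Q = 6.19e+05/5.4e+06 = 0.114.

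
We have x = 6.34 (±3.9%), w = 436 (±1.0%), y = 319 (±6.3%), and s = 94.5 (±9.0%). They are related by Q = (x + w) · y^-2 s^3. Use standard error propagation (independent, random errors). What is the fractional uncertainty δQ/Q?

0.298

Let u = x + w = 442. δu = √(δx² + δw²) = √(0.0611 + 19.0) = 4.37, so δu/u = 0.00987.
Q is then a monomial in u, y, s:
δQ/Q = √((δu/u)² + (-2·δy/y)² + (3·δs/s)²) = √(9.75e-05 + 0.0159 + 0.0729) = 0.298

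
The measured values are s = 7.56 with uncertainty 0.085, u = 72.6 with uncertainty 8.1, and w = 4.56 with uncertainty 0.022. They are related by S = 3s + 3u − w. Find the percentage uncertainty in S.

10.3%

Sums and differences: (δS)² = Σ (cᵢ δxᵢ)².
  (3·δs)² = 0.0650;  (3·δu)² = 590;  (δw)² = 0.000484
δS = √(591) = 24.3
S = 236, so δS/S = 24.3/236 = 0.103.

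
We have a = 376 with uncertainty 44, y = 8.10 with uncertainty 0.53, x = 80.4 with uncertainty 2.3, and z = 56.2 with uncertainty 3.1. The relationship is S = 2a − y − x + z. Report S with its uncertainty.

For a sum/difference, combine absolute errors in quadrature:
  (2·δa)² = 7740;  (δy)² = 0.281;  (δx)² = 5.29;  (δz)² = 9.61
δS = √(7760) = 88.1
S = 720.

720 ± 88.1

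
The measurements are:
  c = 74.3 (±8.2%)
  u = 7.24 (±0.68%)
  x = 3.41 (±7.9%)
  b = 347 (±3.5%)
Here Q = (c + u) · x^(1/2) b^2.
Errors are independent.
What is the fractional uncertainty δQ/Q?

Let w = c + u = 81.5. δw = √(δc² + δu²) = √(37.1 + 0.00242) = 6.09, so δw/w = 0.0747.
Q is then a monomial in w, x, b:
δQ/Q = √((δw/w)² + (½·δx/x)² + (2·δb/b)²) = √(0.00558 + 0.00156 + 0.00490) = 0.110

0.110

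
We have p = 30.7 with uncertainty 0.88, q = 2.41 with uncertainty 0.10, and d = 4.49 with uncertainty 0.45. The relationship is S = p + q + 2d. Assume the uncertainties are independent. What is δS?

1.26

Absolute uncertainties add in quadrature for a linear combination:
  (δp)² = 0.774;  (δq)² = 0.0100;  (2·δd)² = 0.810
δS = √(1.59) = 1.26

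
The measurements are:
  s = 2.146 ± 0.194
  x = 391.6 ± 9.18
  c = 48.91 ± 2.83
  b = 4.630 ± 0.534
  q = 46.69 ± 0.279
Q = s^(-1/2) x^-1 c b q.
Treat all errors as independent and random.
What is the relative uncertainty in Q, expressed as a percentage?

13.9%

Since Q is a product/quotient, work with relative uncertainties:
  (−½·δs/s)² = (-0.5×0.0904)² = 0.00204;  (-1·δx/x)² = (-1×0.0234)² = 0.000550;  (1·δc/c)² = (1×0.0579)² = 0.00335;  (1·δb/b)² = (1×0.115)² = 0.0133;  (1·δq/q)² = (1×0.00598)² = 3.57e-05
δQ/Q = √(0.0193) = 0.139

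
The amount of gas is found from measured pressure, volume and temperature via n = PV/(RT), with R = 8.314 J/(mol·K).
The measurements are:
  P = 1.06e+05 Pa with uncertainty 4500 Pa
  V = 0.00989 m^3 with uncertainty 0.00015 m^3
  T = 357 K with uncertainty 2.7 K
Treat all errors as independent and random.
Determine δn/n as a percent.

4.57%

For a monomial n ∝ P, V, T^-1, fractional errors add in quadrature:
  (1·δP/P)² = (1×0.0425)² = 0.00180;  (1·δV/V)² = (1×0.0152)² = 0.000230;  (-1·δT/T)² = (-1×0.00756)² = 5.72e-05
δn/n = √(0.00209) = 0.0457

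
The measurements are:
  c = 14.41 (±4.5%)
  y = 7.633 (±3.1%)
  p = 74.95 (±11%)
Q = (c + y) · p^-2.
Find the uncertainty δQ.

0.000872

Let u = c + y = 22.04. δu = √(δc² + δy²) = √(0.420 + 0.0560) = 0.690, so δu/u = 0.0313.
Q is then a monomial in u, p:
δQ/Q = √((δu/u)² + (-2·δp/p)²) = √(0.000981 + 0.0484) = 0.222
Q = 0.003924, so δQ = 0.222 × 0.003924 = 0.000872.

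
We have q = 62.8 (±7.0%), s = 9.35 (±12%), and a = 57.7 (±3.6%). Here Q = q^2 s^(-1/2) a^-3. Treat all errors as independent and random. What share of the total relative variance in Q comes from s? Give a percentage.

(δQ/Q)² = (2·δq/q)² + (−½·δs/s)² + (-3·δa/a)²
  q term: (2×0.0700)² = 0.0196
  s term: (-0.5×0.120)² = 0.00360
  a term: (-3×0.0360)² = 0.0117
Total = 0.0349. Share from s = 0.00360/0.0349 = 0.103.

10.3%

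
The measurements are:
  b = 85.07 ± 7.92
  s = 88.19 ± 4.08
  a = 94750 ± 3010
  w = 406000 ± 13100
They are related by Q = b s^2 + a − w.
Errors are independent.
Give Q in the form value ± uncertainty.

Let p = b·s^2 = 661600. δp/p = √((1·δb/b)² + (2·δs/s)²) = √(0.00867 + 0.00856) = 0.131, so δp = 86800.
Q = p + a − w: δQ = √(δp² + δa² + δw²) = √(7.54e+09 + 9.06e+06 + 1.72e+08) = 87900
Q = 350400.

350400 ± 87900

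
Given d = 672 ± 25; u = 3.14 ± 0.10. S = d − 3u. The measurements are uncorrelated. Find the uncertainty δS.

25.0

Absolute uncertainties add in quadrature for a linear combination:
  (δd)² = 625;  (3·δu)² = 0.0900
δS = √(625) = 25.0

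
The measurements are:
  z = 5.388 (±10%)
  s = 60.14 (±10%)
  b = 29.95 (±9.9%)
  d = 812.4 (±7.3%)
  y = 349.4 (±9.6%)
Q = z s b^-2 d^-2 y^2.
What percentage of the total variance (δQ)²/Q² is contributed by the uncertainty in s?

(δQ/Q)² = (1·δz/z)² + (1·δs/s)² + (-2·δb/b)² + (-2·δd/d)² + (2·δy/y)²
  z term: (1×0.100)² = 0.0100
  s term: (1×0.100)² = 0.0100
  b term: (-2×0.0990)² = 0.0392
  d term: (-2×0.0730)² = 0.0213
  y term: (2×0.0960)² = 0.0369
Total = 0.117. Share from s = 0.0100/0.117 = 0.0852.

8.52%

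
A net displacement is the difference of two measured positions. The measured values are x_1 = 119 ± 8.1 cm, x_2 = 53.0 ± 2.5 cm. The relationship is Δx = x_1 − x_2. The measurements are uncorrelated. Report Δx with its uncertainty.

66.0 ± 8.48 cm

Sums and differences: (δΔx)² = Σ (cᵢ δxᵢ)².
  (δx_1)² = 65.6;  (δx_2)² = 6.25
δΔx = √(71.9) = 8.48 cm
Δx = 66.0 cm.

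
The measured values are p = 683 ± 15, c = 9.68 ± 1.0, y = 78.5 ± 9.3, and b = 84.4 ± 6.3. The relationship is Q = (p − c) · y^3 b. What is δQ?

Let u = p − c = 673. δu = √(δp² + δc²) = √(225 + 1.00) = 15.0, so δu/u = 0.0223.
Q is then a monomial in u, y, b:
δQ/Q = √((δu/u)² + (3·δy/y)² + (1·δb/b)²) = √(0.000499 + 0.126 + 0.00557) = 0.364
Q = 2.75e+10, so δQ = 0.364 × 2.75e+10 = 1e+10.

1e+10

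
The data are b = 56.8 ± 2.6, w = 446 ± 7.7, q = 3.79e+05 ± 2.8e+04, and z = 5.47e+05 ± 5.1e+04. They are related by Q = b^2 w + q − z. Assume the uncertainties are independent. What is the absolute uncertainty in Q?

Let p = b^2·w = 1.44e+06. δp/p = √((2·δb/b)² + (1·δw/w)²) = √(0.00838 + 0.000298) = 0.0932, so δp = 1.34e+05.
Q = p + q − z: δQ = √(δp² + δq² + δz²) = √(1.8e+10 + 7.84e+08 + 2.6e+09) = 1.46e+05

1.46e+05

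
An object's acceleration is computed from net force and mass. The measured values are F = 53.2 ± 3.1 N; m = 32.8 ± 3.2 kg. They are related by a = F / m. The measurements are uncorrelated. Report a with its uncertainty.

1.62 ± 0.184 m/s^2

Since a is a product/quotient, work with relative uncertainties:
  (1·δF/F)² = (1×0.0583)² = 0.00340;  (-1·δm/m)² = (-1×0.0976)² = 0.00952
δa/a = √(0.0129) = 0.114
a = 1.62 m/s^2, so δa = 0.114 × 1.62 = 0.184 m/s^2.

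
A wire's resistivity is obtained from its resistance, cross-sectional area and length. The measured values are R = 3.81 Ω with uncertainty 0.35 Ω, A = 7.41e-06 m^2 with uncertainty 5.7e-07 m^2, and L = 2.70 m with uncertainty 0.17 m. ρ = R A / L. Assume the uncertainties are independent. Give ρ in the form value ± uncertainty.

(1.05 ± 0.142) × 10^-5 Ω·m

For a monomial ρ ∝ R, A, L^-1, fractional errors add in quadrature:
  (1·δR/R)² = (1×0.0919)² = 0.00844;  (1·δA/A)² = (1×0.0769)² = 0.00592;  (-1·δL/L)² = (-1×0.0630)² = 0.00396
δρ/ρ = √(0.0183) = 0.135
ρ = 1.05e-05 Ω·m, so δρ = 0.135 × 1.05e-05 = 1.42e-06 Ω·m.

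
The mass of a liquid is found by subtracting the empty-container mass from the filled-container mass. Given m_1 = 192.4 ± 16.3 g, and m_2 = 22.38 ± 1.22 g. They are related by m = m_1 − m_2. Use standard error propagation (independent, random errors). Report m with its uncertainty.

170.0 ± 16.3 g

Absolute uncertainties add in quadrature for a linear combination:
  (δm_1)² = 266;  (δm_2)² = 1.49
δm = √(267) = 16.3 g
m = 170.0 g.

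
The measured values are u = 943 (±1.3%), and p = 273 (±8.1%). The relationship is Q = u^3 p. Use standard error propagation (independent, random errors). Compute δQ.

Since Q is a product/quotient, work with relative uncertainties:
  (3·δu/u)² = (3×0.0130)² = 0.00152;  (1·δp/p)² = (1×0.0810)² = 0.00656
δQ/Q = √(0.00808) = 0.0899
Q = 2.29e+11, so δQ = 0.0899 × 2.29e+11 = 2.06e+10.

2.06e+10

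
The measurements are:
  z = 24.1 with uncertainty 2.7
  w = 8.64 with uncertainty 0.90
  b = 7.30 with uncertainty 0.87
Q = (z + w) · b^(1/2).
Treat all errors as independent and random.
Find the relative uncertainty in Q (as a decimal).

0.105

Let u = z + w = 32.7. δu = √(δz² + δw²) = √(7.29 + 0.810) = 2.85, so δu/u = 0.0869.
Q is then a monomial in u, b:
δQ/Q = √((δu/u)² + (½·δb/b)²) = √(0.00756 + 0.00355) = 0.105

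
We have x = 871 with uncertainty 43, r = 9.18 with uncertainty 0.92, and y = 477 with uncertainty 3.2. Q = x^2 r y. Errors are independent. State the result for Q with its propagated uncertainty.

(3.32 ± 0.468) × 10^9

Products/powers → add relative errors in quadrature, weighted by exponent:
  (2·δx/x)² = (2×0.0494)² = 0.00975;  (1·δr/r)² = (1×0.100)² = 0.0100;  (1·δy/y)² = (1×0.00671)² = 4.5e-05
δQ/Q = √(0.0198) = 0.141
Q = 3.32e+09, so δQ = 0.141 × 3.32e+09 = 4.68e+08.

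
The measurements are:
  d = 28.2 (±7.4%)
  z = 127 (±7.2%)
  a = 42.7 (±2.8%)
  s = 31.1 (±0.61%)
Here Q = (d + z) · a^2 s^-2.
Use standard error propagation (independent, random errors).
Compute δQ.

Let u = d + z = 155. δu = √(δd² + δz²) = √(4.35 + 83.6) = 9.38, so δu/u = 0.0604.
Q is then a monomial in u, a, s:
δQ/Q = √((δu/u)² + (2·δa/a)² + (-2·δs/s)²) = √(0.00365 + 0.00314 + 0.000149) = 0.0833
Q = 293, so δQ = 0.0833 × 293 = 24.4.

24.4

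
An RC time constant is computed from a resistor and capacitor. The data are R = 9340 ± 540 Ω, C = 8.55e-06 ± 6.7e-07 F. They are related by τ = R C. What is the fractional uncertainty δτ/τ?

0.0974

For a monomial τ ∝ R, C, fractional errors add in quadrature:
  (1·δR/R)² = (1×0.0578)² = 0.00334;  (1·δC/C)² = (1×0.0784)² = 0.00614
δτ/τ = √(0.00948) = 0.0974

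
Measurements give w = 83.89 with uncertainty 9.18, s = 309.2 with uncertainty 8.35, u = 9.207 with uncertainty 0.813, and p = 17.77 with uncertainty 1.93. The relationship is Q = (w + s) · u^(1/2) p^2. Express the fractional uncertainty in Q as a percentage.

22.4%

Let h = w + s = 393.1. δh = √(δw² + δs²) = √(84.3 + 69.7) = 12.4, so δh/h = 0.0316.
Q is then a monomial in h, u, p:
δQ/Q = √((δh/h)² + (½·δu/u)² + (2·δp/p)²) = √(0.000997 + 0.00195 + 0.0472) = 0.224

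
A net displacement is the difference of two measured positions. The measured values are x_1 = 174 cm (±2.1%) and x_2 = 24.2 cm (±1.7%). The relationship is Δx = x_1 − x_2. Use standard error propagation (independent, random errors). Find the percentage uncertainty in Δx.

2.45%

Sums and differences: (δΔx)² = Σ (cᵢ δxᵢ)².
  (δx_1)² = 13.4;  (δx_2)² = 0.169
δΔx = √(13.5) = 3.68 cm
Δx = 150 cm, so δΔx/Δx = 3.68/150 = 0.0245.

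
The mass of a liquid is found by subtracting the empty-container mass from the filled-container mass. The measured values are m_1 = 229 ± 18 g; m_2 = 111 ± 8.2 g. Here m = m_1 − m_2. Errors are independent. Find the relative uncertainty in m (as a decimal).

0.168

Absolute uncertainties add in quadrature for a linear combination:
  (δm_1)² = 324;  (δm_2)² = 67.2
δm = √(391) = 19.8 g
m = 118 g, so δm/m = 19.8/118 = 0.168.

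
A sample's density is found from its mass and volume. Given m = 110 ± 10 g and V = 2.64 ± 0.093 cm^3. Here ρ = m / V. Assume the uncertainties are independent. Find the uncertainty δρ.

Since ρ is a product/quotient, work with relative uncertainties:
  (1·δm/m)² = (1×0.0909)² = 0.00826;  (-1·δV/V)² = (-1×0.0352)² = 0.00124
δρ/ρ = √(0.00951) = 0.0975
ρ = 41.7 g/cm^3, so δρ = 0.0975 × 41.7 = 4.06 g/cm^3.

4.06 g/cm^3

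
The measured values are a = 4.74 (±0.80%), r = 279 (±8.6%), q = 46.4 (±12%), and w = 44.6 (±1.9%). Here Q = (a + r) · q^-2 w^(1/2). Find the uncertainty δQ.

0.224

Let u = a + r = 284. δu = √(δa² + δr²) = √(0.00144 + 576) = 24.0, so δu/u = 0.0846.
Q is then a monomial in u, q, w:
δQ/Q = √((δu/u)² + (-2·δq/q)² + (½·δw/w)²) = √(0.00715 + 0.0576 + 9.02e-05) = 0.255
Q = 0.880, so δQ = 0.255 × 0.880 = 0.224.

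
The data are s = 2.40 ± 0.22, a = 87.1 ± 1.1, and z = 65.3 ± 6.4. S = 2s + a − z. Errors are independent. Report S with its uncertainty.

26.6 ± 6.51

S is a linear combination, so absolute uncertainties add in quadrature:
  (2·δs)² = 0.194;  (δa)² = 1.21;  (δz)² = 41.0
δS = √(42.4) = 6.51
S = 26.6.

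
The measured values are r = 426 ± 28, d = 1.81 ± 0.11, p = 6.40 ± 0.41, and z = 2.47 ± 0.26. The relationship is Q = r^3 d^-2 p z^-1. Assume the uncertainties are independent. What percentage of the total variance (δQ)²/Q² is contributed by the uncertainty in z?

(δQ/Q)² = (3·δr/r)² + (-2·δd/d)² + (1·δp/p)² + (-1·δz/z)²
  r term: (3×0.0657)² = 0.0389
  d term: (-2×0.0608)² = 0.0148
  p term: (1×0.0641)² = 0.00410
  z term: (-1×0.105)² = 0.0111
Total = 0.0688. Share from z = 0.0111/0.0688 = 0.161.

16.1%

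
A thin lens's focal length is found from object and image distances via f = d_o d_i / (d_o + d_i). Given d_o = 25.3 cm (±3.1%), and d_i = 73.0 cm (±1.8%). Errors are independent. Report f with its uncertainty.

∂f/∂d_o = (d_i/(d_o+d_i))² = 0.551;  ∂f/∂d_i = (d_o/(d_o+d_i))² = 0.0662
δf = √((∂f/∂d_o · δd_o)² + (∂f/∂d_i · δd_i)²) = √(0.187 + 0.00758) = 0.441 cm
f = 18.8 cm.

18.8 ± 0.441 cm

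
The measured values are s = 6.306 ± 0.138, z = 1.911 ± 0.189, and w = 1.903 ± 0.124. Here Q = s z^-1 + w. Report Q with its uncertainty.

Let p = s·z^-1 = 3.300. δp/p = √((1·δs/s)² + (-1·δz/z)²) = √(0.000479 + 0.00978) = 0.101, so δp = 0.334.
Q = p + w: δQ = √(δp² + δw²) = √(0.112 + 0.0154) = 0.357
Q = 5.203.

5.203 ± 0.357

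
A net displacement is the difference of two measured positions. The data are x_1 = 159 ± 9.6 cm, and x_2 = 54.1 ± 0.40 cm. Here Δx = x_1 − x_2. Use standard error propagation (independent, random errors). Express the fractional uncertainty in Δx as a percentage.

Each term contributes (cᵢ δxᵢ)² to (δΔx)²:
  (δx_1)² = 92.2;  (δx_2)² = 0.160
δΔx = √(92.3) = 9.61 cm
Δx = 105 cm, so δΔx/Δx = 9.61/105 = 0.0916.

9.16%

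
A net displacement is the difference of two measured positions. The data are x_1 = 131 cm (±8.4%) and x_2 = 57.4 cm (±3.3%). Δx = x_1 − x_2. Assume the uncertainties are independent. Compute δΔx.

Δx is a linear combination, so absolute uncertainties add in quadrature:
  (δx_1)² = 121;  (δx_2)² = 3.59
δΔx = √(125) = 11.2 cm

11.2 cm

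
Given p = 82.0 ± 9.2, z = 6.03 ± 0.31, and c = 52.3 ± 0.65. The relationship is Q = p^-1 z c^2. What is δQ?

Q is a product of powers, so relative uncertainties combine in quadrature:
  (-1·δp/p)² = (-1×0.112)² = 0.0126;  (1·δz/z)² = (1×0.0514)² = 0.00264;  (2·δc/c)² = (2×0.0124)² = 0.000618
δQ/Q = √(0.0158) = 0.126
Q = 201, so δQ = 0.126 × 201 = 25.3.

25.3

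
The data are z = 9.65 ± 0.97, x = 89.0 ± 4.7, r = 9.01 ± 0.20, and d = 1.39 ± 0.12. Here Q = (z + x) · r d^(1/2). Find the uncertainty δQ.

Let u = z + x = 98.7. δu = √(δz² + δx²) = √(0.941 + 22.1) = 4.80, so δu/u = 0.0486.
Q is then a monomial in u, r, d:
δQ/Q = √((δu/u)² + (1·δr/r)² + (½·δd/d)²) = √(0.00237 + 0.000493 + 0.00186) = 0.0687
Q = 1050, so δQ = 0.0687 × 1050 = 72.0.

72.0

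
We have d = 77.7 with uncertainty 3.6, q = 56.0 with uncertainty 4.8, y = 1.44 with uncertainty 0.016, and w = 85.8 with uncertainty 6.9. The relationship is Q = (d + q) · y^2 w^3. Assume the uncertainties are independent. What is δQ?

4.31e+07

Let u = d + q = 134. δu = √(δd² + δq²) = √(13.0 + 23.0) = 6.00, so δu/u = 0.0449.
Q is then a monomial in u, y, w:
δQ/Q = √((δu/u)² + (2·δy/y)² + (3·δw/w)²) = √(0.00201 + 0.000494 + 0.0582) = 0.246
Q = 1.75e+08, so δQ = 0.246 × 1.75e+08 = 4.31e+07.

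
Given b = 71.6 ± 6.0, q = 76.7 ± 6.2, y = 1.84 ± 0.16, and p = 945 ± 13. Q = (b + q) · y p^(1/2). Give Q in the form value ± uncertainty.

Let u = b + q = 148. δu = √(δb² + δq²) = √(36.0 + 38.4) = 8.63, so δu/u = 0.0582.
Q is then a monomial in u, y, p:
δQ/Q = √((δu/u)² + (1·δy/y)² + (½·δp/p)²) = √(0.00338 + 0.00756 + 4.73e-05) = 0.105
Q = 8390, so δQ = 0.105 × 8390 = 880.

8390 ± 880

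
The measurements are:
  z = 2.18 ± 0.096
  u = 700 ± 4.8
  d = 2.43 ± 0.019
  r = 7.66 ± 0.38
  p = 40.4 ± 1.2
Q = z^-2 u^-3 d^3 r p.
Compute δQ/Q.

Relative error in a monomial: (δQ/Q)² = Σ (nᵢ · δxᵢ/xᵢ)².
  (-2·δz/z)² = (-2×0.0440)² = 0.00776;  (-3·δu/u)² = (-3×0.00686)² = 0.000423;  (3·δd/d)² = (3×0.00782)² = 0.000550;  (1·δr/r)² = (1×0.0496)² = 0.00246;  (1·δp/p)² = (1×0.0297)² = 0.000882
δQ/Q = √(0.0121) = 0.110

0.110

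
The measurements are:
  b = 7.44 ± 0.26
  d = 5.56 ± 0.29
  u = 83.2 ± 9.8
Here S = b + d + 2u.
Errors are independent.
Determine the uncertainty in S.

19.6

Each term contributes (cᵢ δxᵢ)² to (δS)²:
  (δb)² = 0.0676;  (δd)² = 0.0841;  (2·δu)² = 384
δS = √(384) = 19.6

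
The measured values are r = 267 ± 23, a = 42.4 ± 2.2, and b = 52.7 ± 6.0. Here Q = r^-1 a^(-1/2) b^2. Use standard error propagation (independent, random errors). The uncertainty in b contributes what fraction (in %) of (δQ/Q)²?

(δQ/Q)² = (-1·δr/r)² + (−½·δa/a)² + (2·δb/b)²
  r term: (-1×0.0861)² = 0.00742
  a term: (-0.5×0.0519)² = 0.000673
  b term: (2×0.114)² = 0.0518
Total = 0.0599. Share from b = 0.0518/0.0599 = 0.865.

86.5%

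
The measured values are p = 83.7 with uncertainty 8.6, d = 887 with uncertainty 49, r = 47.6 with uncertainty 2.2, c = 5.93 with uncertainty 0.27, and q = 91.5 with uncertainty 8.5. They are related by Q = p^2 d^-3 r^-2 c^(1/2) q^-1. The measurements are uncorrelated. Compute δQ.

3.49e-11

Since Q is a product/quotient, work with relative uncertainties:
  (2·δp/p)² = (2×0.103)² = 0.0422;  (-3·δd/d)² = (-3×0.0552)² = 0.0275;  (-2·δr/r)² = (-2×0.0462)² = 0.00854;  (½·δc/c)² = (0.5×0.0455)² = 0.000518;  (-1·δq/q)² = (-1×0.0929)² = 0.00863
δQ/Q = √(0.0874) = 0.296
Q = 1.18e-10, so δQ = 0.296 × 1.18e-10 = 3.49e-11.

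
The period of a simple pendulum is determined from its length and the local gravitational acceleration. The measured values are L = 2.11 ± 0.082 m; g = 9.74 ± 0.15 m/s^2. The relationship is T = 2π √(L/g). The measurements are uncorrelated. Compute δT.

Each factor contributes (exponent × relative error)² to (δT/T)²:
  (½·δL/L)² = (0.5×0.0389)² = 0.000378;  (−½·δg/g)² = (-0.5×0.0154)² = 5.93e-05
δT/T = √(0.000437) = 0.0209
T = 2.92 s, so δT = 0.0209 × 2.92 = 0.0611 s.

0.0611 s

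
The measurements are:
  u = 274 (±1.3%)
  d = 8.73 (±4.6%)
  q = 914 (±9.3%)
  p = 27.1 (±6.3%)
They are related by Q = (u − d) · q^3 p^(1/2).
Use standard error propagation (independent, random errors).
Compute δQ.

2.96e+11

Let w = u − d = 265. δw = √(δu² + δd²) = √(12.7 + 0.161) = 3.58, so δw/w = 0.0135.
Q is then a monomial in w, q, p:
δQ/Q = √((δw/w)² + (3·δq/q)² + (½·δp/p)²) = √(0.000183 + 0.0778 + 0.000992) = 0.281
Q = 1.05e+12, so δQ = 0.281 × 1.05e+12 = 2.96e+11.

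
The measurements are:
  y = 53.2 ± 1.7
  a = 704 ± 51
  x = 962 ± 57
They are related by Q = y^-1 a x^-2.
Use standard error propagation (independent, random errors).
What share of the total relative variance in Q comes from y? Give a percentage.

5.03%

(δQ/Q)² = (-1·δy/y)² + (1·δa/a)² + (-2·δx/x)²
  y term: (-1×0.0320)² = 0.00102
  a term: (1×0.0724)² = 0.00525
  x term: (-2×0.0593)² = 0.0140
Total = 0.0203. Share from y = 0.00102/0.0203 = 0.0503.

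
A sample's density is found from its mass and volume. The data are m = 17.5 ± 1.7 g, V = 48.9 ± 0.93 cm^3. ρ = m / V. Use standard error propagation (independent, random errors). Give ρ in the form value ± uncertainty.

0.358 ± 0.0354 g/cm^3

Since ρ is a product/quotient, work with relative uncertainties:
  (1·δm/m)² = (1×0.0971)² = 0.00944;  (-1·δV/V)² = (-1×0.0190)² = 0.000362
δρ/ρ = √(0.00980) = 0.0990
ρ = 0.358 g/cm^3, so δρ = 0.0990 × 0.358 = 0.0354 g/cm^3.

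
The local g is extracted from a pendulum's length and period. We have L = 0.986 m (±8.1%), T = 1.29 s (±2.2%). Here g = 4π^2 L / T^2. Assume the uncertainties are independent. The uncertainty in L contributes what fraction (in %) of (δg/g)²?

77.2%

(δg/g)² = (1·δL/L)² + (-2·δT/T)²
  L term: (1×0.0810)² = 0.00656
  T term: (-2×0.0220)² = 0.00194
Total = 0.00850. Share from L = 0.00656/0.00850 = 0.772.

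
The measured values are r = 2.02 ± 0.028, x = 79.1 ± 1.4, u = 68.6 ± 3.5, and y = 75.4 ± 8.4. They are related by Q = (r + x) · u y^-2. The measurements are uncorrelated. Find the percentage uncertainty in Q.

22.9%

Let w = r + x = 81.1. δw = √(δr² + δx²) = √(0.000784 + 1.96) = 1.40, so δw/w = 0.0173.
Q is then a monomial in w, u, y:
δQ/Q = √((δw/w)² + (1·δu/u)² + (-2·δy/y)²) = √(0.000298 + 0.00260 + 0.0496) = 0.229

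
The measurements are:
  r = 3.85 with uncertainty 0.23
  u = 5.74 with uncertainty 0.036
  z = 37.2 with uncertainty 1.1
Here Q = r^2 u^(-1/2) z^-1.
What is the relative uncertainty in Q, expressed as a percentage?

12.3%

Products/powers → add relative errors in quadrature, weighted by exponent:
  (2·δr/r)² = (2×0.0597)² = 0.0143;  (−½·δu/u)² = (-0.5×0.00627)² = 9.83e-06;  (-1·δz/z)² = (-1×0.0296)² = 0.000874
δQ/Q = √(0.0152) = 0.123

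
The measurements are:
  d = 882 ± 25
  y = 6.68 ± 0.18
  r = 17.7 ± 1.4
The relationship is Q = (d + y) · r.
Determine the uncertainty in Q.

1320

Let u = d + y = 889. δu = √(δd² + δy²) = √(625 + 0.0324) = 25.0, so δu/u = 0.0281.
Q is then a monomial in u, r:
δQ/Q = √((δu/u)² + (1·δr/r)²) = √(0.000791 + 0.00626) = 0.0840
Q = 15700, so δQ = 0.0840 × 15700 = 1320.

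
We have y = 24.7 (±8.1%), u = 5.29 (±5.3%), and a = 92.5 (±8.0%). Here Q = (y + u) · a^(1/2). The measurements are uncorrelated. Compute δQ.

22.6

Let w = y + u = 30.0. δw = √(δy² + δu²) = √(4.00 + 0.0786) = 2.02, so δw/w = 0.0674.
Q is then a monomial in w, a:
δQ/Q = √((δw/w)² + (½·δa/a)²) = √(0.00454 + 0.00160) = 0.0783
Q = 288, so δQ = 0.0783 × 288 = 22.6.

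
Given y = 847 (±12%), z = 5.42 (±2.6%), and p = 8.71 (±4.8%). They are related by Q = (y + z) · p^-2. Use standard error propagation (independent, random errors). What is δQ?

1.72

Let u = y + z = 852. δu = √(δy² + δz²) = √(10300 + 0.0199) = 102, so δu/u = 0.119.
Q is then a monomial in u, p:
δQ/Q = √((δu/u)² + (-2·δp/p)²) = √(0.0142 + 0.00922) = 0.153
Q = 11.2, so δQ = 0.153 × 11.2 = 1.72.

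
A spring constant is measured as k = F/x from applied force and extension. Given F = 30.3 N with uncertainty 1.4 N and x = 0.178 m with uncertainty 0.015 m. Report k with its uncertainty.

k is a product of powers, so relative uncertainties combine in quadrature:
  (1·δF/F)² = (1×0.0462)² = 0.00213;  (-1·δx/x)² = (-1×0.0843)² = 0.00710
δk/k = √(0.00924) = 0.0961
k = 170 N/m, so δk = 0.0961 × 170 = 16.4 N/m.

170 ± 16.4 N/m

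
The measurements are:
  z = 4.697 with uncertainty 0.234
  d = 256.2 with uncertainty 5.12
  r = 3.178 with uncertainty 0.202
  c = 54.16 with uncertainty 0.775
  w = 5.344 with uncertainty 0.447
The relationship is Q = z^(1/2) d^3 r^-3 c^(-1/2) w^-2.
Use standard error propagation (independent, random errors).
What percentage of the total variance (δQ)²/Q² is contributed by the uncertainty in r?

53.0%

(δQ/Q)² = (½·δz/z)² + (3·δd/d)² + (-3·δr/r)² + (−½·δc/c)² + (-2·δw/w)²
  z term: (0.5×0.0498)² = 0.000620
  d term: (3×0.0200)² = 0.00359
  r term: (-3×0.0636)² = 0.0364
  c term: (-0.5×0.0143)² = 5.12e-05
  w term: (-2×0.0836)² = 0.0280
Total = 0.0686. Share from r = 0.0364/0.0686 = 0.530.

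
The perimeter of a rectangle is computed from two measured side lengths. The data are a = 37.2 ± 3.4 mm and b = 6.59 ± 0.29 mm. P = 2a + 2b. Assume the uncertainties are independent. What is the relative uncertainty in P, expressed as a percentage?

7.79%

Sums and differences: (δP)² = Σ (cᵢ δxᵢ)².
  (2·δa)² = 46.2;  (2·δb)² = 0.336
δP = √(46.6) = 6.82 mm
P = 87.6 mm, so δP/P = 6.82/87.6 = 0.0779.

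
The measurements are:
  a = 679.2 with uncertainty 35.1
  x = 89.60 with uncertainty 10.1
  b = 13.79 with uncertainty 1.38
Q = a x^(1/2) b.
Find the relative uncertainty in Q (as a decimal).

Q is a product of powers, so relative uncertainties combine in quadrature:
  (1·δa/a)² = (1×0.0517)² = 0.00267;  (½·δx/x)² = (0.5×0.113)² = 0.00318;  (1·δb/b)² = (1×0.100)² = 0.0100
δQ/Q = √(0.0159) = 0.126

0.126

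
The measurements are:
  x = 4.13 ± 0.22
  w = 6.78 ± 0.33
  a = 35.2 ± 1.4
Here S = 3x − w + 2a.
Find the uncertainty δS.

Sums and differences: (δS)² = Σ (cᵢ δxᵢ)².
  (3·δx)² = 0.436;  (δw)² = 0.109;  (2·δa)² = 7.84
δS = √(8.38) = 2.90

2.90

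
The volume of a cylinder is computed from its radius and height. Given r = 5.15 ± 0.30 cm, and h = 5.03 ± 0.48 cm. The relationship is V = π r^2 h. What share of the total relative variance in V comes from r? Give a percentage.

(δV/V)² = (2·δr/r)² + (1·δh/h)²
  r term: (2×0.0583)² = 0.0136
  h term: (1×0.0954)² = 0.00911
Total = 0.0227. Share from r = 0.0136/0.0227 = 0.598.

59.8%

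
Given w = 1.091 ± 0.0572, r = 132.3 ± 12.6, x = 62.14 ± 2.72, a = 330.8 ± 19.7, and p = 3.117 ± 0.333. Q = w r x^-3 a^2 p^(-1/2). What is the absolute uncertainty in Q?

8.01

Products/powers → add relative errors in quadrature, weighted by exponent:
  (1·δw/w)² = (1×0.0524)² = 0.00275;  (1·δr/r)² = (1×0.0952)² = 0.00907;  (-3·δx/x)² = (-3×0.0438)² = 0.0172;  (2·δa/a)² = (2×0.0596)² = 0.0142;  (−½·δp/p)² = (-0.5×0.107)² = 0.00285
δQ/Q = √(0.0461) = 0.215
Q = 37.28, so δQ = 0.215 × 37.28 = 8.01.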